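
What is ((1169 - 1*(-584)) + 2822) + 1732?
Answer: 6307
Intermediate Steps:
((1169 - 1*(-584)) + 2822) + 1732 = ((1169 + 584) + 2822) + 1732 = (1753 + 2822) + 1732 = 4575 + 1732 = 6307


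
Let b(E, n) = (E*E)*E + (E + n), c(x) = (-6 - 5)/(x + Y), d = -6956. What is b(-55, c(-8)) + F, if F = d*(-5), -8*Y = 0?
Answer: -1053189/8 ≈ -1.3165e+5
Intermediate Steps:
Y = 0 (Y = -⅛*0 = 0)
c(x) = -11/x (c(x) = (-6 - 5)/(x + 0) = -11/x)
F = 34780 (F = -6956*(-5) = 34780)
b(E, n) = E + n + E³ (b(E, n) = E²*E + (E + n) = E³ + (E + n) = E + n + E³)
b(-55, c(-8)) + F = (-55 - 11/(-8) + (-55)³) + 34780 = (-55 - 11*(-⅛) - 166375) + 34780 = (-55 + 11/8 - 166375) + 34780 = -1331429/8 + 34780 = -1053189/8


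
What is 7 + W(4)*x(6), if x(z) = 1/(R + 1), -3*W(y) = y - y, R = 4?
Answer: 7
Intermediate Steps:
W(y) = 0 (W(y) = -(y - y)/3 = -⅓*0 = 0)
x(z) = ⅕ (x(z) = 1/(4 + 1) = 1/5 = ⅕)
7 + W(4)*x(6) = 7 + 0*(⅕) = 7 + 0 = 7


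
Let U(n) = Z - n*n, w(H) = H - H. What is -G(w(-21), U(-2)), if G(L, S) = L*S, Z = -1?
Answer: 0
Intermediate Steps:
w(H) = 0
U(n) = -1 - n**2 (U(n) = -1 - n*n = -1 - n**2)
-G(w(-21), U(-2)) = -0*(-1 - 1*(-2)**2) = -0*(-1 - 1*4) = -0*(-1 - 4) = -0*(-5) = -1*0 = 0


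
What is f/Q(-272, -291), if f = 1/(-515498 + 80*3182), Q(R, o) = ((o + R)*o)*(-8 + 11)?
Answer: -1/128250766062 ≈ -7.7972e-12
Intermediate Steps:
Q(R, o) = 3*o*(R + o) (Q(R, o) = ((R + o)*o)*3 = (o*(R + o))*3 = 3*o*(R + o))
f = -1/260938 (f = 1/(-515498 + 254560) = 1/(-260938) = -1/260938 ≈ -3.8323e-6)
f/Q(-272, -291) = -(-1/(873*(-272 - 291)))/260938 = -1/(260938*(3*(-291)*(-563))) = -1/260938/491499 = -1/260938*1/491499 = -1/128250766062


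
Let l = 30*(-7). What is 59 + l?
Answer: -151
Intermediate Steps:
l = -210
59 + l = 59 - 210 = -151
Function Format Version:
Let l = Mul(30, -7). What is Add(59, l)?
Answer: -151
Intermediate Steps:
l = -210
Add(59, l) = Add(59, -210) = -151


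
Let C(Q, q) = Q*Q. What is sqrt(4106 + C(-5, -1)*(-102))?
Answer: 2*sqrt(389) ≈ 39.446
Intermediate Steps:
C(Q, q) = Q**2
sqrt(4106 + C(-5, -1)*(-102)) = sqrt(4106 + (-5)**2*(-102)) = sqrt(4106 + 25*(-102)) = sqrt(4106 - 2550) = sqrt(1556) = 2*sqrt(389)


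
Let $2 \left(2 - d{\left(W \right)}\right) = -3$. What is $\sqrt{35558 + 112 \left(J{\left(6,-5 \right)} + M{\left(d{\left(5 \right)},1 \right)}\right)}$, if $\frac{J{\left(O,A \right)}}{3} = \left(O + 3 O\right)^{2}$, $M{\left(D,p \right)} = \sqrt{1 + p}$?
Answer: $\sqrt{229094 + 112 \sqrt{2}} \approx 478.8$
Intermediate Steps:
$d{\left(W \right)} = \frac{7}{2}$ ($d{\left(W \right)} = 2 - - \frac{3}{2} = 2 + \frac{3}{2} = \frac{7}{2}$)
$J{\left(O,A \right)} = 48 O^{2}$ ($J{\left(O,A \right)} = 3 \left(O + 3 O\right)^{2} = 3 \left(4 O\right)^{2} = 3 \cdot 16 O^{2} = 48 O^{2}$)
$\sqrt{35558 + 112 \left(J{\left(6,-5 \right)} + M{\left(d{\left(5 \right)},1 \right)}\right)} = \sqrt{35558 + 112 \left(48 \cdot 6^{2} + \sqrt{1 + 1}\right)} = \sqrt{35558 + 112 \left(48 \cdot 36 + \sqrt{2}\right)} = \sqrt{35558 + 112 \left(1728 + \sqrt{2}\right)} = \sqrt{35558 + \left(193536 + 112 \sqrt{2}\right)} = \sqrt{229094 + 112 \sqrt{2}}$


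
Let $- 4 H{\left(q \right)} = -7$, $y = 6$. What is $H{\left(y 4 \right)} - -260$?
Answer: $\frac{1047}{4} \approx 261.75$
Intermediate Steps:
$H{\left(q \right)} = \frac{7}{4}$ ($H{\left(q \right)} = \left(- \frac{1}{4}\right) \left(-7\right) = \frac{7}{4}$)
$H{\left(y 4 \right)} - -260 = \frac{7}{4} - -260 = \frac{7}{4} + 260 = \frac{1047}{4}$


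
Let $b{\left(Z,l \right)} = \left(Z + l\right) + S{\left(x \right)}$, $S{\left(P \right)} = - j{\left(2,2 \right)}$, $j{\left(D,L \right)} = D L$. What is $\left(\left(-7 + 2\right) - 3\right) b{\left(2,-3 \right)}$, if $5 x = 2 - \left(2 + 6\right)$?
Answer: $40$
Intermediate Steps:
$x = - \frac{6}{5}$ ($x = \frac{2 - \left(2 + 6\right)}{5} = \frac{2 - 8}{5} = \frac{1}{5} \left(-6\right) = - \frac{6}{5} \approx -1.2$)
$S{\left(P \right)} = -4$ ($S{\left(P \right)} = - 2 \cdot 2 = \left(-1\right) 4 = -4$)
$b{\left(Z,l \right)} = -4 + Z + l$ ($b{\left(Z,l \right)} = \left(Z + l\right) - 4 = -4 + Z + l$)
$\left(\left(-7 + 2\right) - 3\right) b{\left(2,-3 \right)} = \left(\left(-7 + 2\right) - 3\right) \left(-4 + 2 - 3\right) = \left(-5 - 3\right) \left(-5\right) = \left(-8\right) \left(-5\right) = 40$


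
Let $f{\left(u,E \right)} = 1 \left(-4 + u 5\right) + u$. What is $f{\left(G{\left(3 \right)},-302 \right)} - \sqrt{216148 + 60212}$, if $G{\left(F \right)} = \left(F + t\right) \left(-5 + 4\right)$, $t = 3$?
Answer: $-40 - 14 \sqrt{1410} \approx -565.7$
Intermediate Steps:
$G{\left(F \right)} = -3 - F$ ($G{\left(F \right)} = \left(F + 3\right) \left(-5 + 4\right) = \left(3 + F\right) \left(-1\right) = -3 - F$)
$f{\left(u,E \right)} = -4 + 6 u$ ($f{\left(u,E \right)} = 1 \left(-4 + 5 u\right) + u = \left(-4 + 5 u\right) + u = -4 + 6 u$)
$f{\left(G{\left(3 \right)},-302 \right)} - \sqrt{216148 + 60212} = \left(-4 + 6 \left(-3 - 3\right)\right) - \sqrt{216148 + 60212} = \left(-4 + 6 \left(-3 - 3\right)\right) - \sqrt{276360} = \left(-4 + 6 \left(-6\right)\right) - 14 \sqrt{1410} = \left(-4 - 36\right) - 14 \sqrt{1410} = -40 - 14 \sqrt{1410}$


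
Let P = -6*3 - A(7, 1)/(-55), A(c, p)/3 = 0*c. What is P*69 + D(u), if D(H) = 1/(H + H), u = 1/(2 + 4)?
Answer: -1239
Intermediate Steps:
u = 1/6 ≈ 0.16667
A(c, p) = 0 (A(c, p) = 3*(0*c) = 3*0 = 0)
D(H) = 1/(2*H)
P = -18 (P = -6*3 - 0/(-55) = -18 - 0*(-1)/55 = -18 - 1*0 = -18 + 0 = -18)
P*69 + D(u) = -18*69 + 1/(2*(1/6)) = -1242 + (1/2)*6 = -1242 + 3 = -1239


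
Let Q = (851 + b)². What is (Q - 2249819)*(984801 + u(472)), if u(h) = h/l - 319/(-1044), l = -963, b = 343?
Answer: -347388806715067/428 ≈ -8.1166e+11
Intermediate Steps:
u(h) = 11/36 - h/963 (u(h) = h/(-963) - 319/(-1044) = h*(-1/963) - 319*(-1/1044) = -h/963 + 11/36 = 11/36 - h/963)
Q = 1425636 (Q = (851 + 343)² = 1194² = 1425636)
(Q - 2249819)*(984801 + u(472)) = (1425636 - 2249819)*(984801 + (11/36 - 1/963*472)) = -824183*(984801 + (11/36 - 472/963)) = -824183*(984801 - 79/428) = -824183*421494749/428 = -347388806715067/428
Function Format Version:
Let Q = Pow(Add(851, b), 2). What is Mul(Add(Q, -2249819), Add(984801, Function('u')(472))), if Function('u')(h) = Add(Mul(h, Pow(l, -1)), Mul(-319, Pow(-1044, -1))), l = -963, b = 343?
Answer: Rational(-347388806715067, 428) ≈ -8.1166e+11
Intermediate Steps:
Function('u')(h) = Add(Rational(11, 36), Mul(Rational(-1, 963), h)) (Function('u')(h) = Add(Mul(h, Pow(-963, -1)), Mul(-319, Pow(-1044, -1))) = Add(Mul(h, Rational(-1, 963)), Mul(-319, Rational(-1, 1044))) = Add(Mul(Rational(-1, 963), h), Rational(11, 36)) = Add(Rational(11, 36), Mul(Rational(-1, 963), h)))
Q = 1425636 (Q = Pow(Add(851, 343), 2) = Pow(1194, 2) = 1425636)
Mul(Add(Q, -2249819), Add(984801, Function('u')(472))) = Mul(Add(1425636, -2249819), Add(984801, Add(Rational(11, 36), Mul(Rational(-1, 963), 472)))) = Mul(-824183, Add(984801, Add(Rational(11, 36), Rational(-472, 963)))) = Mul(-824183, Add(984801, Rational(-79, 428))) = Mul(-824183, Rational(421494749, 428)) = Rational(-347388806715067, 428)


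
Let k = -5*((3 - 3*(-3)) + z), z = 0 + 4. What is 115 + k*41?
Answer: -3165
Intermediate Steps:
z = 4
k = -80 (k = -5*((3 - 3*(-3)) + 4) = -5*((3 + 9) + 4) = -5*(12 + 4) = -5*16 = -80)
115 + k*41 = 115 - 80*41 = 115 - 3280 = -3165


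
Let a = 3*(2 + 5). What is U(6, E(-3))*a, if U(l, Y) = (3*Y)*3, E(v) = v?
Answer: -567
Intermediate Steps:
U(l, Y) = 9*Y
a = 21 (a = 3*7 = 21)
U(6, E(-3))*a = (9*(-3))*21 = -27*21 = -567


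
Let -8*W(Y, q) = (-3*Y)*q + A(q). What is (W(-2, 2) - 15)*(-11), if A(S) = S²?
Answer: 187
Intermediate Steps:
W(Y, q) = -q²/8 + 3*Y*q/8 (W(Y, q) = -((-3*Y)*q + q²)/8 = -(-3*Y*q + q²)/8 = -(q² - 3*Y*q)/8 = -q²/8 + 3*Y*q/8)
(W(-2, 2) - 15)*(-11) = ((⅛)*2*(-1*2 + 3*(-2)) - 15)*(-11) = ((⅛)*2*(-2 - 6) - 15)*(-11) = ((⅛)*2*(-8) - 15)*(-11) = (-2 - 15)*(-11) = -17*(-11) = 187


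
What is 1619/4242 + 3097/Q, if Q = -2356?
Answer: -245345/263004 ≈ -0.93286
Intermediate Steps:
1619/4242 + 3097/Q = 1619/4242 + 3097/(-2356) = 1619*(1/4242) + 3097*(-1/2356) = 1619/4242 - 163/124 = -245345/263004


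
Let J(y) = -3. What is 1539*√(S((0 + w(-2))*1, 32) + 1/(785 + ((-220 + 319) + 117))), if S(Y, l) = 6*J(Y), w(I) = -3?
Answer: 1539*I*√18035017/1001 ≈ 6529.2*I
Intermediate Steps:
S(Y, l) = -18 (S(Y, l) = 6*(-3) = -18)
1539*√(S((0 + w(-2))*1, 32) + 1/(785 + ((-220 + 319) + 117))) = 1539*√(-18 + 1/(785 + ((-220 + 319) + 117))) = 1539*√(-18 + 1/(785 + (99 + 117))) = 1539*√(-18 + 1/(785 + 216)) = 1539*√(-18 + 1/1001) = 1539*√(-18017/1001) = 1539*(I*√18035017/1001) = 1539*I*√18035017/1001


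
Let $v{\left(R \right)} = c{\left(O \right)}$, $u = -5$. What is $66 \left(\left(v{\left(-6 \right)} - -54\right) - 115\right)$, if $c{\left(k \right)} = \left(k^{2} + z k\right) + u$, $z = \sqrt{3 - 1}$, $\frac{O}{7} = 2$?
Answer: $8580 + 924 \sqrt{2} \approx 9886.7$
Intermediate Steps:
$O = 14$ ($O = 7 \cdot 2 = 14$)
$z = \sqrt{2} \approx 1.4142$
$c{\left(k \right)} = -5 + k^{2} + k \sqrt{2}$ ($c{\left(k \right)} = \left(k^{2} + \sqrt{2} k\right) - 5 = \left(k^{2} + k \sqrt{2}\right) - 5 = -5 + k^{2} + k \sqrt{2}$)
$v{\left(R \right)} = 191 + 14 \sqrt{2}$ ($v{\left(R \right)} = -5 + 14^{2} + 14 \sqrt{2} = -5 + 196 + 14 \sqrt{2} = 191 + 14 \sqrt{2}$)
$66 \left(\left(v{\left(-6 \right)} - -54\right) - 115\right) = 66 \left(\left(\left(191 + 14 \sqrt{2}\right) - -54\right) - 115\right) = 66 \left(\left(\left(191 + 14 \sqrt{2}\right) + 54\right) - 115\right) = 66 \left(\left(245 + 14 \sqrt{2}\right) - 115\right) = 66 \left(130 + 14 \sqrt{2}\right) = 8580 + 924 \sqrt{2}$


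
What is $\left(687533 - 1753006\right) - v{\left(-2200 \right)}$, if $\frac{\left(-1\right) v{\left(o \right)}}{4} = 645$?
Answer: $-1062893$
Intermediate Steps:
$v{\left(o \right)} = -2580$ ($v{\left(o \right)} = \left(-4\right) 645 = -2580$)
$\left(687533 - 1753006\right) - v{\left(-2200 \right)} = \left(687533 - 1753006\right) - -2580 = \left(687533 - 1753006\right) + 2580 = -1065473 + 2580 = -1062893$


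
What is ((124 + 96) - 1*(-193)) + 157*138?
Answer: 22079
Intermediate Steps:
((124 + 96) - 1*(-193)) + 157*138 = (220 + 193) + 21666 = 413 + 21666 = 22079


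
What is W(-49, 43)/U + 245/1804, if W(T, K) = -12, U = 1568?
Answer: 22657/176792 ≈ 0.12816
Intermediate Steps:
W(-49, 43)/U + 245/1804 = -12/1568 + 245/1804 = -12*1/1568 + 245*(1/1804) = -3/392 + 245/1804 = 22657/176792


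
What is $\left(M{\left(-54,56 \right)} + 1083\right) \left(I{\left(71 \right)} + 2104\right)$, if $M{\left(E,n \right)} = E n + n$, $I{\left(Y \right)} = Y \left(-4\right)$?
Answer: $-3430700$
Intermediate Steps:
$I{\left(Y \right)} = - 4 Y$
$M{\left(E,n \right)} = n + E n$
$\left(M{\left(-54,56 \right)} + 1083\right) \left(I{\left(71 \right)} + 2104\right) = \left(56 \left(1 - 54\right) + 1083\right) \left(\left(-4\right) 71 + 2104\right) = \left(56 \left(-53\right) + 1083\right) \left(-284 + 2104\right) = \left(-2968 + 1083\right) 1820 = \left(-1885\right) 1820 = -3430700$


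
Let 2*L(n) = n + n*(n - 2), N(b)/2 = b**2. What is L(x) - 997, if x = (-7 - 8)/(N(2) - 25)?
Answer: -288148/289 ≈ -997.05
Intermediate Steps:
N(b) = 2*b**2
x = 15/17 (x = (-7 - 8)/(2*2**2 - 25) = -15/(2*4 - 25) = -15/(8 - 25) = -15/(-17) = -15*(-1/17) = 15/17 ≈ 0.88235)
L(n) = n/2 + n*(-2 + n)/2 (L(n) = (n + n*(n - 2))/2 = (n + n*(-2 + n))/2 = n/2 + n*(-2 + n)/2)
L(x) - 997 = (1/2)*(15/17)*(-1 + 15/17) - 997 = (1/2)*(15/17)*(-2/17) - 997 = -15/289 - 997 = -288148/289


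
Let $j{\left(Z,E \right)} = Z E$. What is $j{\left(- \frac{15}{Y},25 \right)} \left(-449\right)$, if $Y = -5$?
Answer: $-33675$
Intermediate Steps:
$j{\left(Z,E \right)} = E Z$
$j{\left(- \frac{15}{Y},25 \right)} \left(-449\right) = 25 \left(- \frac{15}{-5}\right) \left(-449\right) = 25 \left(\left(-15\right) \left(- \frac{1}{5}\right)\right) \left(-449\right) = 25 \cdot 3 \left(-449\right) = 75 \left(-449\right) = -33675$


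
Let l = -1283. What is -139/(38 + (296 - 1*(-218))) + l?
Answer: -708355/552 ≈ -1283.3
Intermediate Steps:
-139/(38 + (296 - 1*(-218))) + l = -139/(38 + (296 - 1*(-218))) - 1283 = -139/(38 + (296 + 218)) - 1283 = -139/(38 + 514) - 1283 = -139/552 - 1283 = -708355/552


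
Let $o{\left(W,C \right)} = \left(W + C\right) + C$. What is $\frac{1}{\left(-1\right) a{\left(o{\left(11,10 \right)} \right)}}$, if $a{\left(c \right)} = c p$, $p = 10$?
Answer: $- \frac{1}{310} \approx -0.0032258$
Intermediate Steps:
$o{\left(W,C \right)} = W + 2 C$ ($o{\left(W,C \right)} = \left(C + W\right) + C = W + 2 C$)
$a{\left(c \right)} = 10 c$ ($a{\left(c \right)} = c 10 = 10 c$)
$\frac{1}{\left(-1\right) a{\left(o{\left(11,10 \right)} \right)}} = \frac{1}{\left(-1\right) 10 \left(11 + 2 \cdot 10\right)} = \frac{1}{\left(-1\right) 10 \left(11 + 20\right)} = \frac{1}{\left(-1\right) 10 \cdot 31} = \frac{1}{\left(-1\right) 310} = \frac{1}{-310} = - \frac{1}{310}$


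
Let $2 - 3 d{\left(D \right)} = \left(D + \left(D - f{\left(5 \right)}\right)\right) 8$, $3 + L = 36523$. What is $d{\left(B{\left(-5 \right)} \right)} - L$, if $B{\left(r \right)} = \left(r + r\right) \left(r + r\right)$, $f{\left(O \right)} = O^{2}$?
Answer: $-36986$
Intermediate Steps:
$L = 36520$ ($L = -3 + 36523 = 36520$)
$B{\left(r \right)} = 4 r^{2}$ ($B{\left(r \right)} = 2 r 2 r = 4 r^{2}$)
$d{\left(D \right)} = \frac{202}{3} - \frac{16 D}{3}$ ($d{\left(D \right)} = \frac{2}{3} - \frac{\left(D + \left(D - 5^{2}\right)\right) 8}{3} = \frac{2}{3} - \frac{\left(D + \left(D - 25\right)\right) 8}{3} = \frac{2}{3} - \frac{\left(D + \left(-25 + D\right)\right) 8}{3} = \frac{2}{3} - \frac{\left(-25 + 2 D\right) 8}{3} = \frac{2}{3} - \frac{-200 + 16 D}{3} = \frac{2}{3} - \left(- \frac{200}{3} + \frac{16 D}{3}\right) = \frac{202}{3} - \frac{16 D}{3}$)
$d{\left(B{\left(-5 \right)} \right)} - L = \left(\frac{202}{3} - \frac{16 \cdot 4 \left(-5\right)^{2}}{3}\right) - 36520 = \left(\frac{202}{3} - \frac{16 \cdot 4 \cdot 25}{3}\right) - 36520 = \left(\frac{202}{3} - \frac{1600}{3}\right) - 36520 = -466 - 36520 = -36986$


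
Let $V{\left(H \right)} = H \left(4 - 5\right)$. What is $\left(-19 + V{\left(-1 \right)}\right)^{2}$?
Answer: $324$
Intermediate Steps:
$V{\left(H \right)} = - H$ ($V{\left(H \right)} = H \left(-1\right) = - H$)
$\left(-19 + V{\left(-1 \right)}\right)^{2} = \left(-19 - -1\right)^{2} = \left(-19 + 1\right)^{2} = \left(-18\right)^{2} = 324$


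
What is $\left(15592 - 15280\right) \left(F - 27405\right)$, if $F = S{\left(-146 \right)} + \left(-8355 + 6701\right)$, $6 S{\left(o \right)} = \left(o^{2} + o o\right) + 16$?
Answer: $-6848712$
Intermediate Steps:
$S{\left(o \right)} = \frac{8}{3} + \frac{o^{2}}{3}$ ($S{\left(o \right)} = \frac{\left(o^{2} + o o\right) + 16}{6} = \frac{\left(o^{2} + o^{2}\right) + 16}{6} = \frac{2 o^{2} + 16}{6} = \frac{16 + 2 o^{2}}{6} = \frac{8}{3} + \frac{o^{2}}{3}$)
$F = 5454$ ($F = \left(\frac{8}{3} + \frac{\left(-146\right)^{2}}{3}\right) + \left(-8355 + 6701\right) = \left(\frac{8}{3} + \frac{1}{3} \cdot 21316\right) - 1654 = \left(\frac{8}{3} + \frac{21316}{3}\right) - 1654 = 7108 - 1654 = 5454$)
$\left(15592 - 15280\right) \left(F - 27405\right) = \left(15592 - 15280\right) \left(5454 - 27405\right) = 312 \left(-21951\right) = -6848712$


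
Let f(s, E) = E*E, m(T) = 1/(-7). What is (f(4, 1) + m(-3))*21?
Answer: 18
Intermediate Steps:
m(T) = -1/7
f(s, E) = E**2
(f(4, 1) + m(-3))*21 = (1**2 - 1/7)*21 = (1 - 1/7)*21 = (6/7)*21 = 18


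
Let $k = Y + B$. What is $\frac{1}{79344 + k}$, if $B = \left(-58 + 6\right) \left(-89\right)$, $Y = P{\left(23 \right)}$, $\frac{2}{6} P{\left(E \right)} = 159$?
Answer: $\frac{1}{84449} \approx 1.1841 \cdot 10^{-5}$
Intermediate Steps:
$P{\left(E \right)} = 477$ ($P{\left(E \right)} = 3 \cdot 159 = 477$)
$Y = 477$
$B = 4628$ ($B = \left(-52\right) \left(-89\right) = 4628$)
$k = 5105$ ($k = 477 + 4628 = 5105$)
$\frac{1}{79344 + k} = \frac{1}{79344 + 5105} = \frac{1}{84449}$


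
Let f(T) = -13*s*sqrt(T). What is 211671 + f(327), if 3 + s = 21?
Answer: 211671 - 234*sqrt(327) ≈ 2.0744e+5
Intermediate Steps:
s = 18 (s = -3 + 21 = 18)
f(T) = -234*sqrt(T)
211671 + f(327) = 211671 - 234*sqrt(327)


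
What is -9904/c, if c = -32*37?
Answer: 619/74 ≈ 8.3649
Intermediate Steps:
c = -1184
-9904/c = -9904/(-1184) = -9904*(-1/1184) = 619/74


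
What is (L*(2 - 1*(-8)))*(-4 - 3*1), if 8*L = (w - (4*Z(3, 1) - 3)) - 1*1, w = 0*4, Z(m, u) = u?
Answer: 35/2 ≈ 17.500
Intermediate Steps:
w = 0
L = -1/4 (L = ((0 - (4*1 - 3)) - 1*1)/8 = ((0 - (4 - 3)) - 1)/8 = ((0 - 1*1) - 1)/8 = ((0 - 1) - 1)/8 = (-1 - 1)/8 = (1/8)*(-2) = -1/4 ≈ -0.25000)
(L*(2 - 1*(-8)))*(-4 - 3*1) = (-(2 - 1*(-8))/4)*(-4 - 3*1) = (-(2 + 8)/4)*(-4 - 3) = -1/4*10*(-7) = -5/2*(-7) = 35/2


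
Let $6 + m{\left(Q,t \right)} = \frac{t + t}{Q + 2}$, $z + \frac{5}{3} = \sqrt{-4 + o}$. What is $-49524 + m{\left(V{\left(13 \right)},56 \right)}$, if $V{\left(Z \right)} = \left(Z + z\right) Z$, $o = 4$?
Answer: $- \frac{198117}{4} \approx -49529.0$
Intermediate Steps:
$z = - \frac{5}{3}$ ($z = - \frac{5}{3} + \sqrt{-4 + 4} = - \frac{5}{3} + \sqrt{0} = - \frac{5}{3} + 0 = - \frac{5}{3} \approx -1.6667$)
$V{\left(Z \right)} = Z \left(- \frac{5}{3} + Z\right)$ ($V{\left(Z \right)} = \left(Z - \frac{5}{3}\right) Z = \left(- \frac{5}{3} + Z\right) Z = Z \left(- \frac{5}{3} + Z\right)$)
$m{\left(Q,t \right)} = -6 + \frac{2 t}{2 + Q}$ ($m{\left(Q,t \right)} = -6 + \frac{t + t}{Q + 2} = -6 + \frac{2 t}{2 + Q}$)
$-49524 + m{\left(V{\left(13 \right)},56 \right)} = -49524 + \frac{2 \left(-6 + 56 - 3 \cdot \frac{1}{3} \cdot 13 \left(-5 + 3 \cdot 13\right)\right)}{2 + \frac{1}{3} \cdot 13 \left(-5 + 3 \cdot 13\right)} = -49524 + \frac{2 \left(-6 + 56 - 3 \cdot \frac{1}{3} \cdot 13 \left(-5 + 39\right)\right)}{2 + \frac{1}{3} \cdot 13 \left(-5 + 39\right)} = -49524 + \frac{2 \left(-6 + 56 - 3 \cdot \frac{1}{3} \cdot 13 \cdot 34\right)}{2 + \frac{1}{3} \cdot 13 \cdot 34} = -49524 + \frac{2 \left(-6 + 56 - 442\right)}{2 + \frac{442}{3}} = -49524 + \frac{2 \left(-6 + 56 - 442\right)}{\frac{448}{3}} = -49524 + 2 \cdot \frac{3}{448} \left(-392\right) = -49524 - \frac{21}{4} = - \frac{198117}{4}$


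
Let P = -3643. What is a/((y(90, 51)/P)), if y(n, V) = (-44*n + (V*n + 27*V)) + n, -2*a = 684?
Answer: 138434/233 ≈ 594.14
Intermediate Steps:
a = -342 (a = -1/2*684 = -342)
y(n, V) = -43*n + 27*V + V*n (y(n, V) = (-44*n + (27*V + V*n)) + n = (-44*n + 27*V + V*n) + n = -43*n + 27*V + V*n)
a/((y(90, 51)/P)) = -342*(-3643/(-43*90 + 27*51 + 51*90)) = -342*(-3643/(-3870 + 1377 + 4590)) = -342/(2097*(-1/3643)) = -342/(-2097/3643) = -342*(-3643/2097) = 138434/233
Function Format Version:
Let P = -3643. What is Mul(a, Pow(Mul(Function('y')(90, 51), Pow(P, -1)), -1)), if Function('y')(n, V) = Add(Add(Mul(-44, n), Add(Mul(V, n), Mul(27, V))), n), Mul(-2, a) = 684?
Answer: Rational(138434, 233) ≈ 594.14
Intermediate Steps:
a = -342 (a = Mul(Rational(-1, 2), 684) = -342)
Function('y')(n, V) = Add(Mul(-43, n), Mul(27, V), Mul(V, n)) (Function('y')(n, V) = Add(Add(Mul(-44, n), Add(Mul(27, V), Mul(V, n))), n) = Add(Add(Mul(-44, n), Mul(27, V), Mul(V, n)), n) = Add(Mul(-43, n), Mul(27, V), Mul(V, n)))
Mul(a, Pow(Mul(Function('y')(90, 51), Pow(P, -1)), -1)) = Mul(-342, Pow(Mul(Add(Mul(-43, 90), Mul(27, 51), Mul(51, 90)), Pow(-3643, -1)), -1)) = Mul(-342, Pow(Mul(Add(-3870, 1377, 4590), Rational(-1, 3643)), -1)) = Mul(-342, Pow(Mul(2097, Rational(-1, 3643)), -1)) = Mul(-342, Pow(Rational(-2097, 3643), -1)) = Mul(-342, Rational(-3643, 2097)) = Rational(138434, 233)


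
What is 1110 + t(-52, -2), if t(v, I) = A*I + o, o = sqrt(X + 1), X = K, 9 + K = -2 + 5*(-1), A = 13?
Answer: 1084 + I*sqrt(15) ≈ 1084.0 + 3.873*I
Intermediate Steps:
K = -16 (K = -9 + (-2 + 5*(-1)) = -9 + (-2 - 5) = -9 - 7 = -16)
X = -16
o = I*sqrt(15) (o = sqrt(-16 + 1) = sqrt(-15) = I*sqrt(15) ≈ 3.873*I)
t(v, I) = 13*I + I*sqrt(15)
1110 + t(-52, -2) = 1110 + (13*(-2) + I*sqrt(15)) = 1110 + (-26 + I*sqrt(15)) = 1084 + I*sqrt(15)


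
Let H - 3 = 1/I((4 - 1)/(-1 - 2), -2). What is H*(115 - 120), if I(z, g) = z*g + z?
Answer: -20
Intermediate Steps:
I(z, g) = z + g*z (I(z, g) = g*z + z = z + g*z)
H = 4 (H = 3 + 1/(((4 - 1)/(-1 - 2))*(1 - 2)) = 3 + 1/((3/(-3))*(-1)) = 3 + 1/((3*(-1/3))*(-1)) = 3 + 1/(-1*(-1)) = 3 + 1/1 = 3 + 1 = 4)
H*(115 - 120) = 4*(115 - 120) = 4*(-5) = -20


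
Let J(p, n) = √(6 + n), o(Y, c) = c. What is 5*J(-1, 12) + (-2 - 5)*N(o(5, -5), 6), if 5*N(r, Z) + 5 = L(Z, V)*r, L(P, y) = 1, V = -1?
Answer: 14 + 15*√2 ≈ 35.213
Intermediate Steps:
N(r, Z) = -1 + r/5 (N(r, Z) = -1 + (1*r)/5 = -1 + r/5)
5*J(-1, 12) + (-2 - 5)*N(o(5, -5), 6) = 5*√(6 + 12) + (-2 - 5)*(-1 + (⅕)*(-5)) = 5*√18 - 7*(-1 - 1) = 5*(3*√2) - 7*(-2) = 15*√2 + 14 = 14 + 15*√2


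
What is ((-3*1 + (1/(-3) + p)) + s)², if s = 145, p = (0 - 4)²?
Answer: 223729/9 ≈ 24859.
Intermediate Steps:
p = 16 (p = (-4)² = 16)
((-3*1 + (1/(-3) + p)) + s)² = ((-3*1 + (1/(-3) + 16)) + 145)² = ((-3 + (1*(-⅓) + 16)) + 145)² = ((-3 + (-⅓ + 16)) + 145)² = ((-3 + 47/3) + 145)² = (38/3 + 145)² = (473/3)² = 223729/9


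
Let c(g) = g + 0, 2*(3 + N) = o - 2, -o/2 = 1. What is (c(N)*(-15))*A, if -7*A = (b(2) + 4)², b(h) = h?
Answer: -2700/7 ≈ -385.71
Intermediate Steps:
o = -2 (o = -2*1 = -2)
N = -5 (N = -3 + (-2 - 2)/2 = -3 + (½)*(-4) = -3 - 2 = -5)
c(g) = g
A = -36/7 (A = -(2 + 4)²/7 = -⅐*6² = -⅐*36 = -36/7 ≈ -5.1429)
(c(N)*(-15))*A = -5*(-15)*(-36/7) = 75*(-36/7) = -2700/7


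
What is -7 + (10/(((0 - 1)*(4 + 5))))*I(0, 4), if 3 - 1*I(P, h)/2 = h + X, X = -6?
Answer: -163/9 ≈ -18.111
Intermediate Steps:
I(P, h) = 18 - 2*h (I(P, h) = 6 - 2*(h - 6) = 6 - 2*(-6 + h) = 6 + (12 - 2*h) = 18 - 2*h)
-7 + (10/(((0 - 1)*(4 + 5))))*I(0, 4) = -7 + (10/(((0 - 1)*(4 + 5))))*(18 - 2*4) = -7 + (10/((-1*9)))*(18 - 8) = -7 + (10/(-9))*10 = -7 + (10*(-1/9))*10 = -7 - 10/9*10 = -7 - 100/9 = -163/9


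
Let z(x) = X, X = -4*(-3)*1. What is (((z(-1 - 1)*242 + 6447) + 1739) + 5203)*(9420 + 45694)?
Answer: 897972402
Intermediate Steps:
X = 12 (X = 12*1 = 12)
z(x) = 12
(((z(-1 - 1)*242 + 6447) + 1739) + 5203)*(9420 + 45694) = (((12*242 + 6447) + 1739) + 5203)*(9420 + 45694) = (((2904 + 6447) + 1739) + 5203)*55114 = ((9351 + 1739) + 5203)*55114 = (11090 + 5203)*55114 = 16293*55114 = 897972402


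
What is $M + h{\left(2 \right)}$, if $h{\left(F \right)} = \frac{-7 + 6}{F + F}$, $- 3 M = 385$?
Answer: $- \frac{1543}{12} \approx -128.58$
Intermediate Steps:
$M = - \frac{385}{3}$ ($M = \left(- \frac{1}{3}\right) 385 = - \frac{385}{3} \approx -128.33$)
$h{\left(F \right)} = - \frac{1}{2 F}$
$M + h{\left(2 \right)} = - \frac{385}{3} - \frac{1}{2 \cdot 2} = - \frac{385}{3} - \frac{1}{4} = - \frac{1543}{12}$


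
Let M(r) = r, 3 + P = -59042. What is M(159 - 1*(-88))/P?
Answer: -247/59045 ≈ -0.0041832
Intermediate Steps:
P = -59045 (P = -3 - 59042 = -59045)
M(159 - 1*(-88))/P = (159 - 1*(-88))/(-59045) = (159 + 88)*(-1/59045) = 247*(-1/59045) = -247/59045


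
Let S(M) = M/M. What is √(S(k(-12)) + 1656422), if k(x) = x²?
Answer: 3*√184047 ≈ 1287.0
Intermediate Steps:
S(M) = 1
√(S(k(-12)) + 1656422) = √(1 + 1656422) = √1656423 = 3*√184047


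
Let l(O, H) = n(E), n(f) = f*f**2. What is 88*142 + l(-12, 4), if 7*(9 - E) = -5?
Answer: 4600560/343 ≈ 13413.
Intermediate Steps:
E = 68/7 (E = 9 - 1/7*(-5) = 9 + 5/7 = 68/7 ≈ 9.7143)
n(f) = f**3
l(O, H) = 314432/343 (l(O, H) = (68/7)**3 = 314432/343)
88*142 + l(-12, 4) = 88*142 + 314432/343 = 12496 + 314432/343 = 4600560/343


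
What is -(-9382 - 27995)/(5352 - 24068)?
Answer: -37377/18716 ≈ -1.9971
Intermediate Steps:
-(-9382 - 27995)/(5352 - 24068) = -(-37377)/(-18716) = -(-37377)*(-1)/18716 = -1*37377/18716 = -37377/18716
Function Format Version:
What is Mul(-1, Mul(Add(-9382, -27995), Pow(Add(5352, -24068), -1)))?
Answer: Rational(-37377, 18716) ≈ -1.9971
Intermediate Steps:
Mul(-1, Mul(Add(-9382, -27995), Pow(Add(5352, -24068), -1))) = Mul(-1, Mul(-37377, Pow(-18716, -1))) = Mul(-1, Mul(-37377, Rational(-1, 18716))) = Mul(-1, Rational(37377, 18716)) = Rational(-37377, 18716)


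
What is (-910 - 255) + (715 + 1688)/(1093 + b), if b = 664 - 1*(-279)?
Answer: -2369537/2036 ≈ -1163.8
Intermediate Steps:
b = 943 (b = 664 + 279 = 943)
(-910 - 255) + (715 + 1688)/(1093 + b) = (-910 - 255) + (715 + 1688)/(1093 + 943) = -1165 + 2403/2036 = -2369537/2036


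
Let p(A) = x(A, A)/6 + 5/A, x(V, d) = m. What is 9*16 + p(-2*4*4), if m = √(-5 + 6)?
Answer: 13825/96 ≈ 144.01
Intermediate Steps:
m = 1 (m = √1 = 1)
x(V, d) = 1
p(A) = ⅙ + 5/A (p(A) = 1/6 + 5/A = 1*(⅙) + 5/A = ⅙ + 5/A)
9*16 + p(-2*4*4) = 9*16 + (30 - 2*4*4)/(6*((-2*4*4))) = 144 + (30 - 8*4)/(6*((-8*4))) = 144 + (⅙)*(30 - 32)/(-32) = 144 + (⅙)*(-1/32)*(-2) = 144 + 1/96 = 13825/96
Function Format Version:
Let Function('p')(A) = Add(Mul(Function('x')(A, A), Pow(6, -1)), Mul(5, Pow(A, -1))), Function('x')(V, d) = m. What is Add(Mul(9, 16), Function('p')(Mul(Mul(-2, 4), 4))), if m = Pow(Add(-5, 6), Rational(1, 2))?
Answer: Rational(13825, 96) ≈ 144.01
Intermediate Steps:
m = 1 (m = Pow(1, Rational(1, 2)) = 1)
Function('x')(V, d) = 1
Function('p')(A) = Add(Rational(1, 6), Mul(5, Pow(A, -1))) (Function('p')(A) = Add(Mul(1, Pow(6, -1)), Mul(5, Pow(A, -1))) = Add(Mul(1, Rational(1, 6)), Mul(5, Pow(A, -1))) = Add(Rational(1, 6), Mul(5, Pow(A, -1))))
Add(Mul(9, 16), Function('p')(Mul(Mul(-2, 4), 4))) = Add(Mul(9, 16), Mul(Rational(1, 6), Pow(Mul(Mul(-2, 4), 4), -1), Add(30, Mul(Mul(-2, 4), 4)))) = Add(144, Mul(Rational(1, 6), Pow(Mul(-8, 4), -1), Add(30, Mul(-8, 4)))) = Add(144, Mul(Rational(1, 6), Pow(-32, -1), Add(30, -32))) = Add(144, Mul(Rational(1, 6), Rational(-1, 32), -2)) = Add(144, Rational(1, 96)) = Rational(13825, 96)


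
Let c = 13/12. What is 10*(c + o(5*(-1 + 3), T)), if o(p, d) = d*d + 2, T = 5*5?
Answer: 37685/6 ≈ 6280.8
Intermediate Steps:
T = 25
o(p, d) = 2 + d**2 (o(p, d) = d**2 + 2 = 2 + d**2)
c = 13/12 (c = 13*(1/12) = 13/12 ≈ 1.0833)
10*(c + o(5*(-1 + 3), T)) = 10*(13/12 + (2 + 25**2)) = 10*(13/12 + (2 + 625)) = 10*(13/12 + 627) = 10*(7537/12) = 37685/6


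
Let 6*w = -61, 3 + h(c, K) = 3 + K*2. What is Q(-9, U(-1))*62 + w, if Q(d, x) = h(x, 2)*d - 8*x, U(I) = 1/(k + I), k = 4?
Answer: -4815/2 ≈ -2407.5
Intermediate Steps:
h(c, K) = 2*K (h(c, K) = -3 + (3 + K*2) = -3 + (3 + 2*K) = 2*K)
w = -61/6 (w = (⅙)*(-61) = -61/6 ≈ -10.167)
U(I) = 1/(4 + I)
Q(d, x) = -8*x + 4*d (Q(d, x) = (2*2)*d - 8*x = 4*d - 8*x = -8*x + 4*d)
Q(-9, U(-1))*62 + w = (-8/(4 - 1) + 4*(-9))*62 - 61/6 = (-8/3 - 36)*62 - 61/6 = -116/3*62 - 61/6 = -7192/3 - 61/6 = -4815/2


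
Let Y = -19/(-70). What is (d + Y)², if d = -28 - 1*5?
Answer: 5248681/4900 ≈ 1071.2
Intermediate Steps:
d = -33 (d = -28 - 5 = -33)
Y = 19/70 (Y = -19*(-1/70) = 19/70 ≈ 0.27143)
(d + Y)² = (-33 + 19/70)² = (-2291/70)² = 5248681/4900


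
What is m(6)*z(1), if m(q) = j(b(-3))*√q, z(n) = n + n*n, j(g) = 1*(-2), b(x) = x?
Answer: -4*√6 ≈ -9.7980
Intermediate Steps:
j(g) = -2
z(n) = n + n²
m(q) = -2*√q
m(6)*z(1) = (-2*√6)*(1*(1 + 1)) = (-2*√6)*(1*2) = -2*√6*2 = -4*√6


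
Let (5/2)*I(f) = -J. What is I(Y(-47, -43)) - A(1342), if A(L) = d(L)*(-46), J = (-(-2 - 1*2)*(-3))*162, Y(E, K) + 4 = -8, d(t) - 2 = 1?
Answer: 4578/5 ≈ 915.60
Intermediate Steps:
d(t) = 3 (d(t) = 2 + 1 = 3)
Y(E, K) = -12 (Y(E, K) = -4 - 8 = -12)
J = -1944 (J = (-(-2 - 2)*(-3))*162 = (-1*(-4)*(-3))*162 = (4*(-3))*162 = -12*162 = -1944)
A(L) = -138 (A(L) = 3*(-46) = -138)
I(f) = 3888/5 (I(f) = 2*(-1*(-1944))/5 = (⅖)*1944 = 3888/5)
I(Y(-47, -43)) - A(1342) = 3888/5 - 1*(-138) = 3888/5 + 138 = 4578/5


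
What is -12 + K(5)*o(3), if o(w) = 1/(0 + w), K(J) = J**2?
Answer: -11/3 ≈ -3.6667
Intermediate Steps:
o(w) = 1/w
-12 + K(5)*o(3) = -12 + 5**2/3 = -12 + 25*(1/3) = -12 + 25/3 = -11/3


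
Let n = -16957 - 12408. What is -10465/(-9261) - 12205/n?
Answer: 1715654/1109997 ≈ 1.5456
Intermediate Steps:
n = -29365
-10465/(-9261) - 12205/n = -10465/(-9261) - 12205/(-29365) = -10465*(-1/9261) - 12205*(-1/29365) = 1495/1323 + 2441/5873 = 1715654/1109997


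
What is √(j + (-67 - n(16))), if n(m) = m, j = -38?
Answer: 11*I ≈ 11.0*I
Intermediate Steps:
√(j + (-67 - n(16))) = √(-38 + (-67 - 1*16)) = √(-38 + (-67 - 16)) = √(-38 - 83) = √(-121) = 11*I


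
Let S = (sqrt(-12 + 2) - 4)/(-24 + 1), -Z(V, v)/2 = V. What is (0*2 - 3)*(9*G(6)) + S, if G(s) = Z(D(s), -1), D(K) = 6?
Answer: 7456/23 - I*sqrt(10)/23 ≈ 324.17 - 0.13749*I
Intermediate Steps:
Z(V, v) = -2*V
G(s) = -12 (G(s) = -2*6 = -12)
S = 4/23 - I*sqrt(10)/23 (S = (sqrt(-10) - 4)/(-23) = (I*sqrt(10) - 4)*(-1/23) = (-4 + I*sqrt(10))*(-1/23) = 4/23 - I*sqrt(10)/23 ≈ 0.17391 - 0.13749*I)
(0*2 - 3)*(9*G(6)) + S = (0*2 - 3)*(9*(-12)) + (4/23 - I*sqrt(10)/23) = (0 - 3)*(-108) + (4/23 - I*sqrt(10)/23) = -3*(-108) + (4/23 - I*sqrt(10)/23) = 324 + (4/23 - I*sqrt(10)/23) = 7456/23 - I*sqrt(10)/23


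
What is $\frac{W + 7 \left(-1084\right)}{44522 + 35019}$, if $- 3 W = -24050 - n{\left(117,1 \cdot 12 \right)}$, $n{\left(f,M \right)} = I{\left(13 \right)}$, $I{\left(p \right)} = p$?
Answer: $\frac{433}{79541} \approx 0.0054437$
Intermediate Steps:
$n{\left(f,M \right)} = 13$
$W = 8021$ ($W = - \frac{-24050 - 13}{3} = \left(- \frac{1}{3}\right) \left(-24063\right) = 8021$)
$\frac{W + 7 \left(-1084\right)}{44522 + 35019} = \frac{8021 + 7 \left(-1084\right)}{44522 + 35019} = \frac{8021 - 7588}{79541} = 433 \cdot \frac{1}{79541} = \frac{433}{79541}$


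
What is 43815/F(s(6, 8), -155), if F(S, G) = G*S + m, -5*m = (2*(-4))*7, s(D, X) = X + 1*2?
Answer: -219075/7694 ≈ -28.473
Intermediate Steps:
s(D, X) = 2 + X (s(D, X) = X + 2 = 2 + X)
m = 56/5 (m = -2*(-4)*7/5 = -(-8)*7/5 = -⅕*(-56) = 56/5 ≈ 11.200)
F(S, G) = 56/5 + G*S (F(S, G) = G*S + 56/5 = 56/5 + G*S)
43815/F(s(6, 8), -155) = 43815/(56/5 - 155*(2 + 8)) = 43815/(56/5 - 155*10) = 43815/(56/5 - 1550) = 43815/(-7694/5) = 43815*(-5/7694) = -219075/7694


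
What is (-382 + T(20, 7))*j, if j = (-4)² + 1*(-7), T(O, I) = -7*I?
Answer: -3879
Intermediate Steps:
j = 9 (j = 16 - 7 = 9)
(-382 + T(20, 7))*j = (-382 - 7*7)*9 = (-382 - 49)*9 = -431*9 = -3879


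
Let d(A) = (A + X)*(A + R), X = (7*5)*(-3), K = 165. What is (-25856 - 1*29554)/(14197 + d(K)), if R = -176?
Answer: -55410/13537 ≈ -4.0932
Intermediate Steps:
X = -105 (X = 35*(-3) = -105)
d(A) = (-176 + A)*(-105 + A) (d(A) = (A - 105)*(A - 176) = (-105 + A)*(-176 + A) = (-176 + A)*(-105 + A))
(-25856 - 1*29554)/(14197 + d(K)) = (-25856 - 1*29554)/(14197 + (18480 + 165**2 - 281*165)) = (-25856 - 29554)/(14197 + (18480 + 27225 - 46365)) = -55410/(14197 - 660) = -55410/13537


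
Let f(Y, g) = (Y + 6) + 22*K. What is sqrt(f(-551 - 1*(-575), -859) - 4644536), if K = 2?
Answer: I*sqrt(4644462) ≈ 2155.1*I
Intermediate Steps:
f(Y, g) = 50 + Y (f(Y, g) = (Y + 6) + 22*2 = (6 + Y) + 44 = 50 + Y)
sqrt(f(-551 - 1*(-575), -859) - 4644536) = sqrt((50 + (-551 - 1*(-575))) - 4644536) = sqrt((50 + (-551 + 575)) - 4644536) = sqrt((50 + 24) - 4644536) = sqrt(74 - 4644536) = sqrt(-4644462) = I*sqrt(4644462)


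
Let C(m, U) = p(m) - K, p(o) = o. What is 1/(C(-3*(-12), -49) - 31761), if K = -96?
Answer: -1/31629 ≈ -3.1617e-5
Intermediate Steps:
C(m, U) = 96 + m (C(m, U) = m - 1*(-96) = m + 96 = 96 + m)
1/(C(-3*(-12), -49) - 31761) = 1/((96 - 3*(-12)) - 31761) = 1/((96 + 36) - 31761) = 1/(132 - 31761) = 1/(-31629) = -1/31629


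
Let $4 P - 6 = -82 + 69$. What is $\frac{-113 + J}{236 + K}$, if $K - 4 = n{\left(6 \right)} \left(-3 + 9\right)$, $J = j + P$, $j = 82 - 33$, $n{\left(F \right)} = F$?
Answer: $- \frac{263}{1104} \approx -0.23822$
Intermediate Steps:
$P = - \frac{7}{4}$ ($P = \frac{3}{2} + \frac{-82 + 69}{4} = \frac{3}{2} + \frac{1}{4} \left(-13\right) = \frac{3}{2} - \frac{13}{4} = - \frac{7}{4} \approx -1.75$)
$j = 49$ ($j = 82 - 33 = 49$)
$J = \frac{189}{4}$ ($J = 49 - \frac{7}{4} = \frac{189}{4} \approx 47.25$)
$K = 40$ ($K = 4 + 6 \left(-3 + 9\right) = 4 + 6 \cdot 6 = 4 + 36 = 40$)
$\frac{-113 + J}{236 + K} = \frac{-113 + \frac{189}{4}}{236 + 40} = - \frac{263}{4 \cdot 276} = \left(- \frac{263}{4}\right) \frac{1}{276} = - \frac{263}{1104}$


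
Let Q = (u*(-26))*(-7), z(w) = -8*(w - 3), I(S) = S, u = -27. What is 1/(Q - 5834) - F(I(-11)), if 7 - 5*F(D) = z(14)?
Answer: -204213/10748 ≈ -19.000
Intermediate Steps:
z(w) = 24 - 8*w (z(w) = -8*(-3 + w) = 24 - 8*w)
F(D) = 19 (F(D) = 7/5 - (24 - 8*14)/5 = 7/5 - (24 - 112)/5 = 7/5 - ⅕*(-88) = 7/5 + 88/5 = 19)
Q = -4914 (Q = -27*(-26)*(-7) = 702*(-7) = -4914)
1/(Q - 5834) - F(I(-11)) = 1/(-4914 - 5834) - 1*19 = 1/(-10748) - 19 = -1/10748 - 19 = -204213/10748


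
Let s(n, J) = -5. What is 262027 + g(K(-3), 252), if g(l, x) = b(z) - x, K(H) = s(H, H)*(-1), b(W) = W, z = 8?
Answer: 261783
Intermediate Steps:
K(H) = 5 (K(H) = -5*(-1) = 5)
g(l, x) = 8 - x
262027 + g(K(-3), 252) = 262027 + (8 - 1*252) = 262027 + (8 - 252) = 262027 - 244 = 261783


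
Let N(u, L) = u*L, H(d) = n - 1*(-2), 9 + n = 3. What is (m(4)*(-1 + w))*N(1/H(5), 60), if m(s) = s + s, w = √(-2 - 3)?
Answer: 120 - 120*I*√5 ≈ 120.0 - 268.33*I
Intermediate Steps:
n = -6 (n = -9 + 3 = -6)
w = I*√5 (w = √(-5) = I*√5 ≈ 2.2361*I)
m(s) = 2*s
H(d) = -4 (H(d) = -6 - 1*(-2) = -6 + 2 = -4)
N(u, L) = L*u
(m(4)*(-1 + w))*N(1/H(5), 60) = ((2*4)*(-1 + I*√5))*(60/(-4)) = (8*(-1 + I*√5))*(60*(-¼)) = (-8 + 8*I*√5)*(-15) = 120 - 120*I*√5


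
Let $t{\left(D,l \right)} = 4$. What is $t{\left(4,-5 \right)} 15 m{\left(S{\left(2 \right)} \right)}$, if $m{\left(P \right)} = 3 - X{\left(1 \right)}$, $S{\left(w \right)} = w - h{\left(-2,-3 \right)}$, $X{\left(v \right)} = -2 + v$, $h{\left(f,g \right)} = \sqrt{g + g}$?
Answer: $240$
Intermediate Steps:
$h{\left(f,g \right)} = \sqrt{2} \sqrt{g}$ ($h{\left(f,g \right)} = \sqrt{2 g} = \sqrt{2} \sqrt{g}$)
$S{\left(w \right)} = w - i \sqrt{6}$ ($S{\left(w \right)} = w - \sqrt{2} \sqrt{-3} = w - \sqrt{2} i \sqrt{3} = w - i \sqrt{6}$)
$m{\left(P \right)} = 4$ ($m{\left(P \right)} = 3 - \left(-2 + 1\right) = 3 - -1 = 3 + 1 = 4$)
$t{\left(4,-5 \right)} 15 m{\left(S{\left(2 \right)} \right)} = 4 \cdot 15 \cdot 4 = 60 \cdot 4 = 240$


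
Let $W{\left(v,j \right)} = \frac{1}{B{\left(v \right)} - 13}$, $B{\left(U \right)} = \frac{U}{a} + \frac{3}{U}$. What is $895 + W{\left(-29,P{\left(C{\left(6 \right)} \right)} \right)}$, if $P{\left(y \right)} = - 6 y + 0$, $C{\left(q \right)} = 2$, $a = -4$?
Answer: $\frac{607589}{679} \approx 894.83$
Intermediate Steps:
$B{\left(U \right)} = \frac{3}{U} - \frac{U}{4}$ ($B{\left(U \right)} = \frac{U}{-4} + \frac{3}{U} = U \left(- \frac{1}{4}\right) + \frac{3}{U} = - \frac{U}{4} + \frac{3}{U} = \frac{3}{U} - \frac{U}{4}$)
$P{\left(y \right)} = - 6 y$
$W{\left(v,j \right)} = \frac{1}{-13 + \frac{3}{v} - \frac{v}{4}}$ ($W{\left(v,j \right)} = \frac{1}{\left(\frac{3}{v} - \frac{v}{4}\right) - 13} = \frac{1}{-13 + \frac{3}{v} - \frac{v}{4}}$)
$895 + W{\left(-29,P{\left(C{\left(6 \right)} \right)} \right)} = 895 + 4 \left(-29\right) \frac{1}{12 - - 29 \left(52 - 29\right)} = 895 + 4 \left(-29\right) \frac{1}{12 - \left(-29\right) 23} = 895 + 4 \left(-29\right) \frac{1}{12 + 667} = 895 + 4 \left(-29\right) \frac{1}{679} = 895 - \frac{116}{679} = \frac{607589}{679}$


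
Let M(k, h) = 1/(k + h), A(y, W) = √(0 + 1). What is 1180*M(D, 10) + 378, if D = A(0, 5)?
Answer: 5338/11 ≈ 485.27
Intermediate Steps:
A(y, W) = 1 (A(y, W) = √1 = 1)
D = 1
M(k, h) = 1/(h + k)
1180*M(D, 10) + 378 = 1180/(10 + 1) + 378 = 1180/11 + 378 = 5338/11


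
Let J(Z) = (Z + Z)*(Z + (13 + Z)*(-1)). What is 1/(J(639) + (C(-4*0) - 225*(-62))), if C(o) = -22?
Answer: -1/2686 ≈ -0.00037230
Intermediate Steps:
J(Z) = -26*Z (J(Z) = (2*Z)*(Z + (-13 - Z)) = (2*Z)*(-13) = -26*Z)
1/(J(639) + (C(-4*0) - 225*(-62))) = 1/(-26*639 + (-22 - 225*(-62))) = 1/(-16614 + (-22 + 13950)) = 1/(-16614 + 13928) = 1/(-2686) = -1/2686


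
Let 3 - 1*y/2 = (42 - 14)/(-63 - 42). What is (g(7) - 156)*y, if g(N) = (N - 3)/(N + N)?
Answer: -3052/3 ≈ -1017.3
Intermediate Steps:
g(N) = (-3 + N)/(2*N) (g(N) = (-3 + N)/((2*N)) = (-3 + N)*(1/(2*N)) = (-3 + N)/(2*N))
y = 98/15 (y = 6 - 2*(42 - 14)/(-63 - 42) = 6 - 56/(-105) = 6 - 56*(-1)/105 = 6 - 2*(-4/15) = 6 + 8/15 = 98/15 ≈ 6.5333)
(g(7) - 156)*y = ((½)*(-3 + 7)/7 - 156)*(98/15) = ((½)*(⅐)*4 - 156)*(98/15) = (2/7 - 156)*(98/15) = -1090/7*98/15 = -3052/3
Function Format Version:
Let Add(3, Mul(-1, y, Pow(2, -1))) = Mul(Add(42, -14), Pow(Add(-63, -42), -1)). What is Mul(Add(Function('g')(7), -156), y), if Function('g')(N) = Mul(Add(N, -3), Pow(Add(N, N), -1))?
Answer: Rational(-3052, 3) ≈ -1017.3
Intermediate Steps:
Function('g')(N) = Mul(Rational(1, 2), Pow(N, -1), Add(-3, N)) (Function('g')(N) = Mul(Add(-3, N), Pow(Mul(2, N), -1)) = Mul(Add(-3, N), Mul(Rational(1, 2), Pow(N, -1))) = Mul(Rational(1, 2), Pow(N, -1), Add(-3, N)))
y = Rational(98, 15) (y = Add(6, Mul(-2, Mul(Add(42, -14), Pow(Add(-63, -42), -1)))) = Add(6, Mul(-2, Mul(28, Pow(-105, -1)))) = Add(6, Mul(-2, Mul(28, Rational(-1, 105)))) = Add(6, Mul(-2, Rational(-4, 15))) = Add(6, Rational(8, 15)) = Rational(98, 15) ≈ 6.5333)
Mul(Add(Function('g')(7), -156), y) = Mul(Add(Mul(Rational(1, 2), Pow(7, -1), Add(-3, 7)), -156), Rational(98, 15)) = Mul(Add(Mul(Rational(1, 2), Rational(1, 7), 4), -156), Rational(98, 15)) = Mul(Add(Rational(2, 7), -156), Rational(98, 15)) = Mul(Rational(-1090, 7), Rational(98, 15)) = Rational(-3052, 3)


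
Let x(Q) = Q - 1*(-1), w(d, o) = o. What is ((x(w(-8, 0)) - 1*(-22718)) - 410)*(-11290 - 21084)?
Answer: -722231566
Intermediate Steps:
x(Q) = 1 + Q (x(Q) = Q + 1 = 1 + Q)
((x(w(-8, 0)) - 1*(-22718)) - 410)*(-11290 - 21084) = (((1 + 0) - 1*(-22718)) - 410)*(-11290 - 21084) = ((1 + 22718) - 410)*(-32374) = (22719 - 410)*(-32374) = 22309*(-32374) = -722231566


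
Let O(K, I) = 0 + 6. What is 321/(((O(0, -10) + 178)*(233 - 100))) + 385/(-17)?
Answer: -9416263/416024 ≈ -22.634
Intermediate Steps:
O(K, I) = 6
321/(((O(0, -10) + 178)*(233 - 100))) + 385/(-17) = 321/(((6 + 178)*(233 - 100))) + 385/(-17) = 321/((184*133)) + 385*(-1/17) = 321/24472 - 385/17 = -9416263/416024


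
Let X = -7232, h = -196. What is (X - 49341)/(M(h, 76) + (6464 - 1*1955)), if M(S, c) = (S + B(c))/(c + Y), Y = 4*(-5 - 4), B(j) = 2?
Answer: -1131460/90083 ≈ -12.560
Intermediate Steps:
Y = -36 (Y = 4*(-9) = -36)
M(S, c) = (2 + S)/(-36 + c) (M(S, c) = (S + 2)/(c - 36) = (2 + S)/(-36 + c))
(X - 49341)/(M(h, 76) + (6464 - 1*1955)) = (-7232 - 49341)/((2 - 196)/(-36 + 76) + (6464 - 1*1955)) = -56573/(-194/40 + (6464 - 1955)) = -56573/((1/40)*(-194) + 4509) = -56573/(-97/20 + 4509) = -56573/90083/20 = -56573*20/90083 = -1131460/90083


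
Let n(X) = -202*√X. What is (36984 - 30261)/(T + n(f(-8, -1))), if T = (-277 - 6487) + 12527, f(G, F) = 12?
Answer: 12914883/10907507 + 905364*√3/10907507 ≈ 1.3278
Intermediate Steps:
T = 5763 (T = -6764 + 12527 = 5763)
(36984 - 30261)/(T + n(f(-8, -1))) = (36984 - 30261)/(5763 - 404*√3) = 6723/(5763 - 404*√3)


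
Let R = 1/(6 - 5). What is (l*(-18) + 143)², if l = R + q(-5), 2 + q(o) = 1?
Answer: 20449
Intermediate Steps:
q(o) = -1 (q(o) = -2 + 1 = -1)
R = 1 (R = 1/1 = 1)
l = 0 (l = 1 - 1 = 0)
(l*(-18) + 143)² = (0*(-18) + 143)² = (0 + 143)² = 143² = 20449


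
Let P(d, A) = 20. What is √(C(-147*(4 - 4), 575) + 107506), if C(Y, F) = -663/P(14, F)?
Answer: √10747285/10 ≈ 327.83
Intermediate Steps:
C(Y, F) = -663/20
√(C(-147*(4 - 4), 575) + 107506) = √(-663/20 + 107506) = √(2149457/20) = √10747285/10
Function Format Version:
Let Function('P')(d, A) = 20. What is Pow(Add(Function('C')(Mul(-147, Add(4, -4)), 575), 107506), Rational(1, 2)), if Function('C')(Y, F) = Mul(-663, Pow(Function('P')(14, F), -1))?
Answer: Mul(Rational(1, 10), Pow(10747285, Rational(1, 2))) ≈ 327.83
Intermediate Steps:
Function('C')(Y, F) = Rational(-663, 20) (Function('C')(Y, F) = Mul(-663, Pow(20, -1)) = Mul(-663, Rational(1, 20)) = Rational(-663, 20))
Pow(Add(Function('C')(Mul(-147, Add(4, -4)), 575), 107506), Rational(1, 2)) = Pow(Add(Rational(-663, 20), 107506), Rational(1, 2)) = Pow(Rational(2149457, 20), Rational(1, 2)) = Mul(Rational(1, 10), Pow(10747285, Rational(1, 2)))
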